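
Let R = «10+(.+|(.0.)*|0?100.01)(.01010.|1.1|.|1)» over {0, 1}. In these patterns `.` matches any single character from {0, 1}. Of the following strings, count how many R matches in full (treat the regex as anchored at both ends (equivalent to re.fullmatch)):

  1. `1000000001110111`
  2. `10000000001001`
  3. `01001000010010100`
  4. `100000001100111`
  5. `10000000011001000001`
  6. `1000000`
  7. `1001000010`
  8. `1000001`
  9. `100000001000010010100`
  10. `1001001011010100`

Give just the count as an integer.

1 → match
2 → match
3 → no match — must start with `10`
4 → match
5 → match
6 → match
7 → match
8 → match
9 → match
10 → match
Total matched: 9

9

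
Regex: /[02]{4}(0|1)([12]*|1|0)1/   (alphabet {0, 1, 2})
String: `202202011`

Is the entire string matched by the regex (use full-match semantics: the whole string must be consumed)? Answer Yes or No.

No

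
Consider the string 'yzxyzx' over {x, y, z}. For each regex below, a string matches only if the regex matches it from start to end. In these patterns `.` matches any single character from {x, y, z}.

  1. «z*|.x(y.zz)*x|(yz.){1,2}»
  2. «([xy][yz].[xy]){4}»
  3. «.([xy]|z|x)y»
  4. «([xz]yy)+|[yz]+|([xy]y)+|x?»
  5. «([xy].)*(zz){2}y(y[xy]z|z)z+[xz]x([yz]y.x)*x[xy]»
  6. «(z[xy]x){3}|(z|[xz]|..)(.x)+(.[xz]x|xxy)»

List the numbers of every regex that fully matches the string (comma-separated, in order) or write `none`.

1 → match
2 → no match
3 → no match — must end with 'y'
4 → no match
5 → no match
6 → no match

1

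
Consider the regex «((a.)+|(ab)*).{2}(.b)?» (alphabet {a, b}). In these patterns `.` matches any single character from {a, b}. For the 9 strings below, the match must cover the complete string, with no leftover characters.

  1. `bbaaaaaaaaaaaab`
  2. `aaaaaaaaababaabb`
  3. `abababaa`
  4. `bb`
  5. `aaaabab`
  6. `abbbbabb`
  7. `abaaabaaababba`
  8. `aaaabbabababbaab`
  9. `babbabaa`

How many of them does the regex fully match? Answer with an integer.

1 → no match
2 → match
3 → match
4 → match
5 → no match
6 → no match
7 → match
8 → no match
9 → no match
Total matched: 4

4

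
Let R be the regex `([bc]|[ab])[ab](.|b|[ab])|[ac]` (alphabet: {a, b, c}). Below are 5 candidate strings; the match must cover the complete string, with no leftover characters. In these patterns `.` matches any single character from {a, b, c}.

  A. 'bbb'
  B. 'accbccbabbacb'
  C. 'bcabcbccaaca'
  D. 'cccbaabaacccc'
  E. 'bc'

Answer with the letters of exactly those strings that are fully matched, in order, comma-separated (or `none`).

A → match
B → no match
C → no match
D → no match
E → no match

A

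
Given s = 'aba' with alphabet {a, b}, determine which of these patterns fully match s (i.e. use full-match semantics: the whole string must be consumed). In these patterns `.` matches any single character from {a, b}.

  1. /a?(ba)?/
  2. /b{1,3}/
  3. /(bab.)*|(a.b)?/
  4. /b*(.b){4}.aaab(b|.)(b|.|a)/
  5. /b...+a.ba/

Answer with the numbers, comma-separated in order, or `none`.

1 → match
2 → no match — must start with 'b'
3 → no match
4 → no match
5 → no match — must start with 'b'

1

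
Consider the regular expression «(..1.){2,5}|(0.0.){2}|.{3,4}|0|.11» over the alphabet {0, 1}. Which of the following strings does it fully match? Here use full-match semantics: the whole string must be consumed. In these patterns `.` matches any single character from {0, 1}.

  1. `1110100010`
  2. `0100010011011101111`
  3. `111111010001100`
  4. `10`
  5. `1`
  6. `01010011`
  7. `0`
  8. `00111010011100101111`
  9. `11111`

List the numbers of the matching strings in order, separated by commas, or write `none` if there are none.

7, 8

1 → no match
2 → no match
3 → no match
4 → no match
5 → no match
6 → no match
7 → match
8 → match
9 → no match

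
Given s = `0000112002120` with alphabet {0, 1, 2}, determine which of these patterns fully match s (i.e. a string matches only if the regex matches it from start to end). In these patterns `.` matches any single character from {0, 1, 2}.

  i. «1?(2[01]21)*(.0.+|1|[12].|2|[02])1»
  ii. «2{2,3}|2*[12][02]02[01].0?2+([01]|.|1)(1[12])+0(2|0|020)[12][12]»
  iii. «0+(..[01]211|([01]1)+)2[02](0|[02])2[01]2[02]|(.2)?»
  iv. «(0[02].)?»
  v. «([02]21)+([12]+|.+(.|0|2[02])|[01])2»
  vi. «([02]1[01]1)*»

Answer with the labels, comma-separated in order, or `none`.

i → no match — must end with `1`
ii → no match
iii → match
iv → no match
v → no match — must end with `2`
vi → no match

iii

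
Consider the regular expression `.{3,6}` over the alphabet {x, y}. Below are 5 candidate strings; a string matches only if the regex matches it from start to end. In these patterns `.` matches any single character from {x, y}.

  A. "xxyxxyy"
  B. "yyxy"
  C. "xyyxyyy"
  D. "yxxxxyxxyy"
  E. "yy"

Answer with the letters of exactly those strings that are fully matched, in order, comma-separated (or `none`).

B

A → no match
B → match
C → no match
D → no match
E → no match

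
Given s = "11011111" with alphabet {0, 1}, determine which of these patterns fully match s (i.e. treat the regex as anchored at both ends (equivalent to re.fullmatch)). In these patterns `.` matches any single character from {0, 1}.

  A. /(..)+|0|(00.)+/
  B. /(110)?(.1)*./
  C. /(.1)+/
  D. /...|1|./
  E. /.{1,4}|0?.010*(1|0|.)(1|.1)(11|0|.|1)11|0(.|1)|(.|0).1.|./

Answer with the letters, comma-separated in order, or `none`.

A, B, C

A → match
B → match
C → match
D → no match
E → no match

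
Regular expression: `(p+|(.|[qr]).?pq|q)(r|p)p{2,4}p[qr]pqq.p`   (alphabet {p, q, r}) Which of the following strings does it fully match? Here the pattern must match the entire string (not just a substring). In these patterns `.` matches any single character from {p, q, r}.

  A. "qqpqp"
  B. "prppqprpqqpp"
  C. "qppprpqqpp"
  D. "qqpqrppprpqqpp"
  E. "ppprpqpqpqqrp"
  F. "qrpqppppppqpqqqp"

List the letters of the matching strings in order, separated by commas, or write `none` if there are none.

D, F

A → no match
B → no match
C → no match
D → match
E → no match
F → match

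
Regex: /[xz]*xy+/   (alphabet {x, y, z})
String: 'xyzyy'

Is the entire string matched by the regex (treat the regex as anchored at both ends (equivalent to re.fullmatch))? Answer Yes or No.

No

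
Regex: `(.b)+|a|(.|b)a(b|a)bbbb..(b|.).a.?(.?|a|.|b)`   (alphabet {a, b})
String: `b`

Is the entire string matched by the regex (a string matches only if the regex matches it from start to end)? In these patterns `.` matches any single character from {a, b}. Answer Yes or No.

No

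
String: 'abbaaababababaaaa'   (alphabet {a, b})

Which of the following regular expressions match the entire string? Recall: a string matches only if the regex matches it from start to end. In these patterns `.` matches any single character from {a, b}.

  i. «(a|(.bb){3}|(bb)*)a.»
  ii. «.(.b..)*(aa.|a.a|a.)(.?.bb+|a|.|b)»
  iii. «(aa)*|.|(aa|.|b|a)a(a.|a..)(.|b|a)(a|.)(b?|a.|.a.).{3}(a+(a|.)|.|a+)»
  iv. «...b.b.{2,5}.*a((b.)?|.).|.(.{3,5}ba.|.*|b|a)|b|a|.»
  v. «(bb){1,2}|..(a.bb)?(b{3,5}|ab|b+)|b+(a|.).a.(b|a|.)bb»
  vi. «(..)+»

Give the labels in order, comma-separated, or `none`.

ii, iv

i → no match
ii → match
iii → no match
iv → match
v → no match
vi → no match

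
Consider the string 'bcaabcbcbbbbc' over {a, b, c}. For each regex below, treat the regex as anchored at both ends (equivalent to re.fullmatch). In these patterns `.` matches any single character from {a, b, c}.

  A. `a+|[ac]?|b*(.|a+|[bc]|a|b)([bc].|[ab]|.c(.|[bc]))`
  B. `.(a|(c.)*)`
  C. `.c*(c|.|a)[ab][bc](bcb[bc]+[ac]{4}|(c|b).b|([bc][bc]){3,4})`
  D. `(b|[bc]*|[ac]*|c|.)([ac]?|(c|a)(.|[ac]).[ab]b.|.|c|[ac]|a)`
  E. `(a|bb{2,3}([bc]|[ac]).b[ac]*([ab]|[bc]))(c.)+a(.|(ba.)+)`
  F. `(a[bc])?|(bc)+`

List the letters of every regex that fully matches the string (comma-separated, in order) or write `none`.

A → no match
B → no match
C → match
D → no match
E → no match
F → no match

C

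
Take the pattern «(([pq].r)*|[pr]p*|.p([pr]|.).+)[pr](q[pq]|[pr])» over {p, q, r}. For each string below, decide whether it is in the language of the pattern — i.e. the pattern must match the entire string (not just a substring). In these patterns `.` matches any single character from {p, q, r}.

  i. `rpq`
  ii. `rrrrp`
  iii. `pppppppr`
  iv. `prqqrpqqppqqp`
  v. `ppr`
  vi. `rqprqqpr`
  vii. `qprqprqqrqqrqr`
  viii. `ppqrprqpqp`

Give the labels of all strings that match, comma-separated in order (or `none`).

iii, v, viii

i → no match
ii → no match
iii → match
iv → no match
v → match
vi → no match
vii → no match
viii → match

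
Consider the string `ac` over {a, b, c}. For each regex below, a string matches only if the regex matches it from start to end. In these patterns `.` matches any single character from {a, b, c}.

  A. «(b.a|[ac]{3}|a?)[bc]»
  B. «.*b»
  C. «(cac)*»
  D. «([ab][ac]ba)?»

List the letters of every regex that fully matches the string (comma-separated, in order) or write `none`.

A

A → match
B → no match — must end with `b`
C → no match
D → no match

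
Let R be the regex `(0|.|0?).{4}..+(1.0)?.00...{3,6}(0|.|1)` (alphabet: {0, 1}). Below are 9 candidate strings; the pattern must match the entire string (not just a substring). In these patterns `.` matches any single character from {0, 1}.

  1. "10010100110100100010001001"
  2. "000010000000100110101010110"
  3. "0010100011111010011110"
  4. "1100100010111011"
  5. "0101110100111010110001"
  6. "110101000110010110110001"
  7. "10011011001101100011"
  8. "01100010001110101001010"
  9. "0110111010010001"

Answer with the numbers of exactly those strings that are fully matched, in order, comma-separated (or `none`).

1 → match
2 → no match
3 → no match
4 → no match
5 → no match
6 → no match
7 → no match
8 → no match
9 → no match

1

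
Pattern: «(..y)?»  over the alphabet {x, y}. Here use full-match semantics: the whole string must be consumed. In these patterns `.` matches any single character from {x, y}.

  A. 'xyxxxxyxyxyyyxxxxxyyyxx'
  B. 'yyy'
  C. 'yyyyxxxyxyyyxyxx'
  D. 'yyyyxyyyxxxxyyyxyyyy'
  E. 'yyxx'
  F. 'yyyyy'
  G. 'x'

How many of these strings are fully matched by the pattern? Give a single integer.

1

A → no match
B → match
C → no match
D → no match
E → no match
F → no match
G → no match
Total matched: 1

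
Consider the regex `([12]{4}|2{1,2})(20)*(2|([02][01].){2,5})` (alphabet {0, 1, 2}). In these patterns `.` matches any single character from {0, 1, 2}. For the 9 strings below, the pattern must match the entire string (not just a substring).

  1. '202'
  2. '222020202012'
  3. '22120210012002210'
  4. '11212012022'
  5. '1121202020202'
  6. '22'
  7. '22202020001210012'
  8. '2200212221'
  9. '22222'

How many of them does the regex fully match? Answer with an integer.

1 → no match
2 → match
3 → no match
4 → no match
5 → match
6 → match
7 → match
8 → no match
9 → match
Total matched: 5

5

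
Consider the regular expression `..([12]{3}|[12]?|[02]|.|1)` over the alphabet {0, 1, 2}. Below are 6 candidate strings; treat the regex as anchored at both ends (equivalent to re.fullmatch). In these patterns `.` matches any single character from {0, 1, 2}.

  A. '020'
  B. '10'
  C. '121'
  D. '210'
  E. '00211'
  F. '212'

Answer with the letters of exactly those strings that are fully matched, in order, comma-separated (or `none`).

A → match
B → match
C → match
D → match
E → match
F → match

A, B, C, D, E, F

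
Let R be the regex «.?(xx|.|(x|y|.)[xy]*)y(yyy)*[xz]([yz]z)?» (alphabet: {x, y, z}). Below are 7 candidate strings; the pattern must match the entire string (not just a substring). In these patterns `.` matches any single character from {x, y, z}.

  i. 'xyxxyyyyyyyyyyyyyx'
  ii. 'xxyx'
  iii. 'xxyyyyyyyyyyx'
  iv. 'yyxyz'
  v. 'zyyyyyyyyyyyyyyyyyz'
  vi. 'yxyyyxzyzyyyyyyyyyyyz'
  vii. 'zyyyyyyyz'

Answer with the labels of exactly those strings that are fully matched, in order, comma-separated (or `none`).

i, ii, iii, iv, v, vii

i → match
ii → match
iii → match
iv → match
v → match
vi → no match
vii → match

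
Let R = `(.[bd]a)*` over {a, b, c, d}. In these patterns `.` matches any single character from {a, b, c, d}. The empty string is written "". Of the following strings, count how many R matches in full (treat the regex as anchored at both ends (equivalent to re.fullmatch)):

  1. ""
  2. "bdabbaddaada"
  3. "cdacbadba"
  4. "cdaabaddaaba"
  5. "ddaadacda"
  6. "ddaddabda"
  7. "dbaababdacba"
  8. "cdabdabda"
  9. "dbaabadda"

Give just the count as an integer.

1 → match
2 → match
3 → match
4 → match
5 → match
6 → match
7 → match
8 → match
9 → match
Total matched: 9

9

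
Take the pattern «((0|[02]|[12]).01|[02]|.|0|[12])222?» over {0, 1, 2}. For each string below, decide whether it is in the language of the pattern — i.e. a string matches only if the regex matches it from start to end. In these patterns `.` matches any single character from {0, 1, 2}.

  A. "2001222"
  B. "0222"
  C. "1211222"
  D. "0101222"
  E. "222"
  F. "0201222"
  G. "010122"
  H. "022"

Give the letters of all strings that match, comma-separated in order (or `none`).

A. "2001222" → match
B. "0222" → match
C. "1211222" → no match
D. "0101222" → match
E. "222" → match
F. "0201222" → match
G. "010122" → match
H. "022" → match

A, B, D, E, F, G, H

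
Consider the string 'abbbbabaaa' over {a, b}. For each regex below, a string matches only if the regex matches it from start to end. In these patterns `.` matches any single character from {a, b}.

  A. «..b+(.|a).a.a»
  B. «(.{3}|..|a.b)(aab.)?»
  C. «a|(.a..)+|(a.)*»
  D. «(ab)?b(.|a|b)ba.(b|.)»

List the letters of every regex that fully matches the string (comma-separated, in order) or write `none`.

A → match
B → no match
C → no match
D → no match

A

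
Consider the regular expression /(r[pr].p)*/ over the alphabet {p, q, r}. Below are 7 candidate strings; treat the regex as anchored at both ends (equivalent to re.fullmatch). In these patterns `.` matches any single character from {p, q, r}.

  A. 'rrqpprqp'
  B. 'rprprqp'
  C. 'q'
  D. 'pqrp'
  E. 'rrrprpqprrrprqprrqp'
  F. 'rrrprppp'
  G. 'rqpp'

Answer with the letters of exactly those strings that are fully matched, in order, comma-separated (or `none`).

A → no match
B → no match
C → no match
D → no match
E → no match
F → match
G → no match

F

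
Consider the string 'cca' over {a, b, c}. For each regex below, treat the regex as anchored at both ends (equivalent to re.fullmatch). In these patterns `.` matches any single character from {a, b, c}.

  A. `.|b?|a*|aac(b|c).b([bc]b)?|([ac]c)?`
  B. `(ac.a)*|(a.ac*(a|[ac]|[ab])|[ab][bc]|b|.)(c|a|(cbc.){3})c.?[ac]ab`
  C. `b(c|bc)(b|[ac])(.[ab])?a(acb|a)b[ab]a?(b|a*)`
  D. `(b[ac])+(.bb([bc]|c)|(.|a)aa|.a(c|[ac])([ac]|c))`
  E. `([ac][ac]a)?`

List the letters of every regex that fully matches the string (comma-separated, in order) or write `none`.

E

A → no match
B → no match
C → no match — must start with 'b'
D → no match — must start with 'b'
E → match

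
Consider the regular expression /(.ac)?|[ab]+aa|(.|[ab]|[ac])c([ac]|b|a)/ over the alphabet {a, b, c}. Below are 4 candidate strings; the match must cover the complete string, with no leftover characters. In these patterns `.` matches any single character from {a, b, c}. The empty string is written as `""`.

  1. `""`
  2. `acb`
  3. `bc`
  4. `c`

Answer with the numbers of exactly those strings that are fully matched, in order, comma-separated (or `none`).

1 → match
2 → match
3 → no match
4 → no match

1, 2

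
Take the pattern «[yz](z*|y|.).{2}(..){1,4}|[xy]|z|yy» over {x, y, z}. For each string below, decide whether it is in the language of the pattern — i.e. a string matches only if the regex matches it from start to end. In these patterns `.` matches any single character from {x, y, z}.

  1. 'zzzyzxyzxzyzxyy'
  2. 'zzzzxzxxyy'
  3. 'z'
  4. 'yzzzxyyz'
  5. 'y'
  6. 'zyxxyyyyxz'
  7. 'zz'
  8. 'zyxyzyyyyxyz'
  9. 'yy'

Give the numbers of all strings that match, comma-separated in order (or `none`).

2, 3, 4, 5, 6, 8, 9

1 → no match
2 → match
3 → match
4 → match
5 → match
6 → match
7 → no match
8 → match
9 → match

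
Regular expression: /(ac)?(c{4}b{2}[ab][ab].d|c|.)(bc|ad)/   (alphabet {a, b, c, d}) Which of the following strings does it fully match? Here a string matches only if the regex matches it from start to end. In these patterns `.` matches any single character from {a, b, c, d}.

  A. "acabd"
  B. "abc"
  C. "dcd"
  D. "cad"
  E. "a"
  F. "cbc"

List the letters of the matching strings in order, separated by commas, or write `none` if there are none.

A → no match
B → match
C → no match
D → match
E → no match
F → match

B, D, F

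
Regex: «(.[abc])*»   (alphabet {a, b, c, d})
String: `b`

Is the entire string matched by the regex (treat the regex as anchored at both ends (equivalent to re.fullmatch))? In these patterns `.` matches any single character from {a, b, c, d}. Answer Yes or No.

No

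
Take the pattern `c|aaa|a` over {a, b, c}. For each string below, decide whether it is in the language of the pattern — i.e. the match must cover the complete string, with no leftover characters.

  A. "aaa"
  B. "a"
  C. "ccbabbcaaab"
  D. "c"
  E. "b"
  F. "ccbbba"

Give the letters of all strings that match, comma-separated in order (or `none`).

A, B, D

A → match
B → match
C → no match
D → match
E → no match
F → no match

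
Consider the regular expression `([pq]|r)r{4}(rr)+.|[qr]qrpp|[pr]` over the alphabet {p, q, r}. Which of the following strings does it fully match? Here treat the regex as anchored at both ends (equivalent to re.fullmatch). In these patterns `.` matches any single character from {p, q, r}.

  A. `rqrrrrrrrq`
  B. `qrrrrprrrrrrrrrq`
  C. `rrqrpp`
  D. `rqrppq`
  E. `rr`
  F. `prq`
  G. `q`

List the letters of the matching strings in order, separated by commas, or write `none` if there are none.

A → no match
B → no match
C → no match
D → no match
E → no match
F → no match
G → no match

none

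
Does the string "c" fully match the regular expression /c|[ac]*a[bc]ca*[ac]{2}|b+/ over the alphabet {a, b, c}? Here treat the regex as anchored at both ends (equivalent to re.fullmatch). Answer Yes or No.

Yes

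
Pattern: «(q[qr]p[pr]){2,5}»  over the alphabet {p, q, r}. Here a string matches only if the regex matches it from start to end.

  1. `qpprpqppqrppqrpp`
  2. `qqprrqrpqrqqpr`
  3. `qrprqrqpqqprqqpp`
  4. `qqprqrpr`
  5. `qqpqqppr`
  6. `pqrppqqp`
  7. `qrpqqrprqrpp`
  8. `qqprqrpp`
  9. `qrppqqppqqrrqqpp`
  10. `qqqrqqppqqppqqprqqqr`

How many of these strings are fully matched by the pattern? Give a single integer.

1 → no match
2 → no match
3 → no match
4 → match
5 → no match
6 → no match — must start with `q`
7 → no match
8 → match
9 → no match
10 → no match
Total matched: 2

2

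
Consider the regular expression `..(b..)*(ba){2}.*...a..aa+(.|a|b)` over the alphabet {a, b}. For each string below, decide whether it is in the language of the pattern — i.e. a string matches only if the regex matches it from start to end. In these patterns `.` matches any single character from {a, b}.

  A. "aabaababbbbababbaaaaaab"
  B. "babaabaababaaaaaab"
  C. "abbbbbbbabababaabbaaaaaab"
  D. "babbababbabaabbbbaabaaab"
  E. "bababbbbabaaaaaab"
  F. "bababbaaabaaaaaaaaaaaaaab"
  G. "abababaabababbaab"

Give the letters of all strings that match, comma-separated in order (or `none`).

D

A → no match
B → no match
C → no match
D → match
E → no match
F → no match
G → no match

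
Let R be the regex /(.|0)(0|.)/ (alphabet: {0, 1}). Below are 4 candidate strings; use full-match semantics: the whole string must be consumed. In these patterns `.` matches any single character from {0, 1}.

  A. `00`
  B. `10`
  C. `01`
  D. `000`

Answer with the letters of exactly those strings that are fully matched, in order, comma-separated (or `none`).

A → match
B → match
C → match
D → no match

A, B, C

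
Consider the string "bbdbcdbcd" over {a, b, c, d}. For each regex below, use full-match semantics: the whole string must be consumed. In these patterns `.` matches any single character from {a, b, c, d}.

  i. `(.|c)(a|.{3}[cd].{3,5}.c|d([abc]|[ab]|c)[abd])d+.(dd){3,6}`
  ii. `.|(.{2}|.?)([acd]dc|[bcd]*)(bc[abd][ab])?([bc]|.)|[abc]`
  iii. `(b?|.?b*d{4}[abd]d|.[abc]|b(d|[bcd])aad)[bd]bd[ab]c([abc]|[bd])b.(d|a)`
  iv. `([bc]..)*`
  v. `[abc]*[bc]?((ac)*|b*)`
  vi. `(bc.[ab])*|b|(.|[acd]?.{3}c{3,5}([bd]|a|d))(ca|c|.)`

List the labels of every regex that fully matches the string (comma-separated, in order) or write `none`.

ii, iii, iv

i → no match — must end with "dd"
ii → match
iii → match
iv → match
v → no match
vi → no match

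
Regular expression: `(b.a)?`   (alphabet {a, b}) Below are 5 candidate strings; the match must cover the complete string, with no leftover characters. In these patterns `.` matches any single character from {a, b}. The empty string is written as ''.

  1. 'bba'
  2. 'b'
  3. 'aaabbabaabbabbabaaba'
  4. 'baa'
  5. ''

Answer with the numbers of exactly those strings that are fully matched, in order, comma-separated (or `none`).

1, 4, 5

1 → match
2 → no match
3 → no match
4 → match
5 → match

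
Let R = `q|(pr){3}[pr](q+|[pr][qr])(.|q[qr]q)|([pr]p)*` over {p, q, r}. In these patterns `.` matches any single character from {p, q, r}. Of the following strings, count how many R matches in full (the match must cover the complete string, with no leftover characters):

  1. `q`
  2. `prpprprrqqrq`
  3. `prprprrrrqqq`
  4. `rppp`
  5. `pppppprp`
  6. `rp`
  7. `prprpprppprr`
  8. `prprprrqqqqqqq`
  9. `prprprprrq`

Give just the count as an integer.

1 → match
2 → no match
3 → match
4 → match
5 → match
6 → match
7 → no match
8 → match
9 → match
Total matched: 7

7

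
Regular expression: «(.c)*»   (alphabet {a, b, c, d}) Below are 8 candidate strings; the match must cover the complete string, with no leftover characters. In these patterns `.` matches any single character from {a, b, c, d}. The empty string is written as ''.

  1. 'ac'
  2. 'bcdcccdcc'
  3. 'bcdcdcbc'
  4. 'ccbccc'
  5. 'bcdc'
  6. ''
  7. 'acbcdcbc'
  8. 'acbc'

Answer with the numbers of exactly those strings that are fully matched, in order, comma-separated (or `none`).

1, 3, 4, 5, 6, 7, 8

1. 'ac' → match
2. 'bcdcccdcc' → no match
3. 'bcdcdcbc' → match
4. 'ccbccc' → match
5. 'bcdc' → match
6. '' → match
7. 'acbcdcbc' → match
8. 'acbc' → match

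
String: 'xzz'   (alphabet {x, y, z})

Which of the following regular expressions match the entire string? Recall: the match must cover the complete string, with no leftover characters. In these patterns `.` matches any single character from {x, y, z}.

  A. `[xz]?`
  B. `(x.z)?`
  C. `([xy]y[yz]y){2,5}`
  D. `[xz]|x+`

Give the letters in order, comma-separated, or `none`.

B

A → no match
B → match
C → no match — must end with 'y'
D → no match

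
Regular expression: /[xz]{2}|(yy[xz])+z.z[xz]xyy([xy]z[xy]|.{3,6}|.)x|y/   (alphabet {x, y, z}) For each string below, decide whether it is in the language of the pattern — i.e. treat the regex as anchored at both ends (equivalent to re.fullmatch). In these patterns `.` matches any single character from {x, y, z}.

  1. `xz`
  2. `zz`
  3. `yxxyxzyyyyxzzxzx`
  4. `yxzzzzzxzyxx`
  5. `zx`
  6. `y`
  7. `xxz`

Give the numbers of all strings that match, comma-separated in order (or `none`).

1, 2, 5, 6

1. `xz` → match
2. `zz` → match
3 → no match
4. `yxzzzzzxzyxx` → no match
5. `zx` → match
6. `y` → match
7. `xxz` → no match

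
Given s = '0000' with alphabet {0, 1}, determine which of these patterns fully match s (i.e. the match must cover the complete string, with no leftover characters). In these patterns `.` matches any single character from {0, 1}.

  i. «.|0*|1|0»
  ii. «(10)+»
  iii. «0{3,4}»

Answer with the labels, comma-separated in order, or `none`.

i, iii

i → match
ii → no match — must start with '10'
iii → match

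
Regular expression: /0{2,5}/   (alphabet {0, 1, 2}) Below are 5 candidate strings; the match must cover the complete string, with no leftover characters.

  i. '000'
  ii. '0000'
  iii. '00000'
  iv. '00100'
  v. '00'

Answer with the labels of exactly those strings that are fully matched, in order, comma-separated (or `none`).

i. '000' → match
ii. '0000' → match
iii. '00000' → match
iv. '00100' → no match
v. '00' → match

i, ii, iii, v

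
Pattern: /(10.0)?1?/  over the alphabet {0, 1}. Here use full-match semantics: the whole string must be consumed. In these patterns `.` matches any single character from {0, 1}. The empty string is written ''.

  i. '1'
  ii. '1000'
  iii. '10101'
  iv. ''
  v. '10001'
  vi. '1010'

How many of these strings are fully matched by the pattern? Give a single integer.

6

i → match
ii → match
iii → match
iv → match
v → match
vi → match
Total matched: 6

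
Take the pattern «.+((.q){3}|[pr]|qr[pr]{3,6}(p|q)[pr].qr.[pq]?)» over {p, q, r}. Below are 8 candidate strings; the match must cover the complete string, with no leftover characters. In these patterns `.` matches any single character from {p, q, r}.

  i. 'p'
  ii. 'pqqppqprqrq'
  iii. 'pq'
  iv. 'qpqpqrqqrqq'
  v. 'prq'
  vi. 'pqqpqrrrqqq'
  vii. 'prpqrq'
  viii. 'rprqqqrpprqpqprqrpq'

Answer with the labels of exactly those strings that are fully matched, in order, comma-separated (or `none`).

i → no match
ii → no match
iii → no match
iv → no match
v → no match
vi → no match
vii → no match
viii → no match

none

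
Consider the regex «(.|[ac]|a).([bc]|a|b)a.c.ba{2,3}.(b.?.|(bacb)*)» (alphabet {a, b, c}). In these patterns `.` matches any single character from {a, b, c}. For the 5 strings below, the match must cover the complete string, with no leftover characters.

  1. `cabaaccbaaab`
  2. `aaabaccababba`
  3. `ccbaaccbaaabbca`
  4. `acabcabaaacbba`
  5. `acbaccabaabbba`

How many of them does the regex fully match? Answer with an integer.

1. `cabaaccbaaab` → match
2 → no match
3 → match
4 → no match
5 → match
Total matched: 3

3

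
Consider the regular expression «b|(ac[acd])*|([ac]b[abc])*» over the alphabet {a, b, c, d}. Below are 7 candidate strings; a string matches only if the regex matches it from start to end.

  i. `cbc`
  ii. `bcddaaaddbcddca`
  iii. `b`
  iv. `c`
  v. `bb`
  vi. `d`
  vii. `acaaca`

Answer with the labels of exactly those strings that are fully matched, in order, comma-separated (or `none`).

i → match
ii → no match
iii → match
iv → no match
v → no match
vi → no match
vii → match

i, iii, vii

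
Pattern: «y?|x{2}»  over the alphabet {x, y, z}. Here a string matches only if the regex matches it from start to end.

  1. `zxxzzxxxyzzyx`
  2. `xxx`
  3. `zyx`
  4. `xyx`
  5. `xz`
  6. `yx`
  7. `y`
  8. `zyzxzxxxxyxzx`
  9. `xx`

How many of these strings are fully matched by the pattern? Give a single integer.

1 → no match
2. `xxx` → no match
3. `zyx` → no match
4. `xyx` → no match
5. `xz` → no match
6. `yx` → no match
7. `y` → match
8 → no match
9. `xx` → match
Total matched: 2

2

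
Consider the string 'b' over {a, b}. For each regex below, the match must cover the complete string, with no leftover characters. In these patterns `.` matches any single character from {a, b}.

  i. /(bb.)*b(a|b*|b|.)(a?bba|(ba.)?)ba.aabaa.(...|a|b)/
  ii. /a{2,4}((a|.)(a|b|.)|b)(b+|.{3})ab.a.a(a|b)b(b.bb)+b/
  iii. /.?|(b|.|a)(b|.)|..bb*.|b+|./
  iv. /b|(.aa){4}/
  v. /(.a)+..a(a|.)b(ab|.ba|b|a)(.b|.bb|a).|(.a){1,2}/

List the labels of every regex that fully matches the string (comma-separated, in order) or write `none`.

i → no match
ii → no match — must start with 'a'
iii → match
iv → match
v → no match

iii, iv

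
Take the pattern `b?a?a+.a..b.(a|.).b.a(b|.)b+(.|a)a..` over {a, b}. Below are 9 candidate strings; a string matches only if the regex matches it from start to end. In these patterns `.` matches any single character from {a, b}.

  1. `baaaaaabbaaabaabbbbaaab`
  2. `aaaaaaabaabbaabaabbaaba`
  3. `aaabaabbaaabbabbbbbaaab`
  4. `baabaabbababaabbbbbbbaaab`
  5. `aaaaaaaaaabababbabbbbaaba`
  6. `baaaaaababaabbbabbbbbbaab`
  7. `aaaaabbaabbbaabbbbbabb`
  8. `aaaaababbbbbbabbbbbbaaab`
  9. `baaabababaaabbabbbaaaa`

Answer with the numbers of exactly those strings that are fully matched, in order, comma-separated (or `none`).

1, 3, 4, 5, 6, 7, 8, 9

1 → match
2 → no match
3 → match
4 → match
5 → match
6 → match
7 → match
8 → match
9 → match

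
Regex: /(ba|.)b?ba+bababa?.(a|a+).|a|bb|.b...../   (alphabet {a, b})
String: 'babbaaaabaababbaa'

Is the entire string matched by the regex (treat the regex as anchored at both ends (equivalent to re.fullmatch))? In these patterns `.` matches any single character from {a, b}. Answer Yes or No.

No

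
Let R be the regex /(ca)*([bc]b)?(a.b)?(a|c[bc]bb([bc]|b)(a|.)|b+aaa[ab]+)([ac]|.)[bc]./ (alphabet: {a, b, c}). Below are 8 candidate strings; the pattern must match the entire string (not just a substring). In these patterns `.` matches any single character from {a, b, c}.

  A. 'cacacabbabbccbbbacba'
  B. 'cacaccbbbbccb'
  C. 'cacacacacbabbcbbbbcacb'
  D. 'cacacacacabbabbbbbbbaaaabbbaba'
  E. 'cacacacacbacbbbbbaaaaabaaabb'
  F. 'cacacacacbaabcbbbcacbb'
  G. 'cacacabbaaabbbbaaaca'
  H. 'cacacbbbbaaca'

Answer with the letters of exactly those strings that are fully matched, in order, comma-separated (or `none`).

A, B, C, D, E, F, G, H

A → match
B → match
C → match
D → match
E → match
F → match
G → match
H → match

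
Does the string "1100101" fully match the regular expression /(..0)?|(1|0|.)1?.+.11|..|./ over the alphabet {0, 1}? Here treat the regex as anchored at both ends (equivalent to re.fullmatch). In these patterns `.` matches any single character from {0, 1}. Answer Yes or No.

No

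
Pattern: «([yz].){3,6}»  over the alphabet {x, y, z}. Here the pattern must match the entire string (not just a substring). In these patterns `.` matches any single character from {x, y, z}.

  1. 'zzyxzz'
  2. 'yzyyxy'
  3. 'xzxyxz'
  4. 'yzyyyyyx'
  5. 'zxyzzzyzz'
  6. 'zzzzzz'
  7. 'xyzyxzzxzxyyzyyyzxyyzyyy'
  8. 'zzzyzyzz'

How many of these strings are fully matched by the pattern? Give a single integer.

1 → match
2 → no match
3 → no match
4 → match
5 → no match
6 → match
7 → no match
8 → match
Total matched: 4

4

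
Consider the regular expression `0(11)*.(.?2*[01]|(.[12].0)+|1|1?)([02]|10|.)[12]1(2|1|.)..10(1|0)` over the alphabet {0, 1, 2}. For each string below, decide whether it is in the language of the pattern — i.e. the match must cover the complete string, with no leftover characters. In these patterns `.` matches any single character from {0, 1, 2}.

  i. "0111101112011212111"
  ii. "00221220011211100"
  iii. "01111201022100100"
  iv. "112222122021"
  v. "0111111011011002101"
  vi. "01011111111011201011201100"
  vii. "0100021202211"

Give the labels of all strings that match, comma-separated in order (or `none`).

i → no match
ii → no match
iii → no match
iv → no match — must start with "0"
v → match
vi → no match
vii → no match

v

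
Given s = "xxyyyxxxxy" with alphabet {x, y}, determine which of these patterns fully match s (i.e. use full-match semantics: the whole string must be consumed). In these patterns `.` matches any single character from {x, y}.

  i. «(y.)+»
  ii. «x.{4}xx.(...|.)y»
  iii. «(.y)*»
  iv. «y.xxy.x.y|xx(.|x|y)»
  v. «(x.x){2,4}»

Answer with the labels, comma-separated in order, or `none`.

i → no match — must start with "y"
ii → match
iii → no match
iv → no match
v → no match — must end with "x"

ii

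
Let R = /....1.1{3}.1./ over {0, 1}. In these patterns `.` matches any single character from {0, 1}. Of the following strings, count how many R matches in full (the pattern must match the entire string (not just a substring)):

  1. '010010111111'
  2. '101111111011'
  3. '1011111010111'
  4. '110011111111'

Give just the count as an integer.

3

1 → match
2 → match
3 → no match
4 → match
Total matched: 3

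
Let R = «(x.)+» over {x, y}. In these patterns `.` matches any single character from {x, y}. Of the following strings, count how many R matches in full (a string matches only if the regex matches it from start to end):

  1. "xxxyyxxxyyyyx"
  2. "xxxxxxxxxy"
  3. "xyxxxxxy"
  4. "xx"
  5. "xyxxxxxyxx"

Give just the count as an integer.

1 → no match
2 → match
3 → match
4 → match
5 → match
Total matched: 4

4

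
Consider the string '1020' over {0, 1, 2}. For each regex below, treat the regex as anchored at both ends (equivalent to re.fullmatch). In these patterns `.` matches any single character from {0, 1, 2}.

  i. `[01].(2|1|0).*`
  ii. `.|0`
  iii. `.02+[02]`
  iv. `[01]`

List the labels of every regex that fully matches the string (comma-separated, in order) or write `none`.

i → match
ii → no match
iii → match
iv → no match

i, iii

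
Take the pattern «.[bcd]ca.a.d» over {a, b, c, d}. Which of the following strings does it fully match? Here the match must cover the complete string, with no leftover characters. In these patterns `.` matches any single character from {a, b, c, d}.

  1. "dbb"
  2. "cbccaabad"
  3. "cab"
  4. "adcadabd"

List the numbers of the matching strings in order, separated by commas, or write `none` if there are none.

1 → no match — must end with "d"
2 → no match
3 → no match — must end with "d"
4 → match

4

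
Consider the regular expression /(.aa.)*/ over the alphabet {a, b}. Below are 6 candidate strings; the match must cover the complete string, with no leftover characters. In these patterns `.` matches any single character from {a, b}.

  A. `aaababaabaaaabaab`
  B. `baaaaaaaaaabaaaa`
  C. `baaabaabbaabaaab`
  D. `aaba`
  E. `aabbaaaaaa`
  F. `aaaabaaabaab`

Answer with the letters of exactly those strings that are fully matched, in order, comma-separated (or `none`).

B, C, F

A → no match
B → match
C → match
D → no match
E → no match
F → match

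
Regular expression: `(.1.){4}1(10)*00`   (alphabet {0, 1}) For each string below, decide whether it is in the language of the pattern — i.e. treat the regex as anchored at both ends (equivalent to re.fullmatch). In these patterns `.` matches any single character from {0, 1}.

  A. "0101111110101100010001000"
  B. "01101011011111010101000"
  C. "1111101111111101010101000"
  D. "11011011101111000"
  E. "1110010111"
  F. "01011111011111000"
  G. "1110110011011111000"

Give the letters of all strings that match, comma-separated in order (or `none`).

B, C, D, F

A → no match
B → match
C → match
D → match
E → no match — must end with "00"
F → match
G → no match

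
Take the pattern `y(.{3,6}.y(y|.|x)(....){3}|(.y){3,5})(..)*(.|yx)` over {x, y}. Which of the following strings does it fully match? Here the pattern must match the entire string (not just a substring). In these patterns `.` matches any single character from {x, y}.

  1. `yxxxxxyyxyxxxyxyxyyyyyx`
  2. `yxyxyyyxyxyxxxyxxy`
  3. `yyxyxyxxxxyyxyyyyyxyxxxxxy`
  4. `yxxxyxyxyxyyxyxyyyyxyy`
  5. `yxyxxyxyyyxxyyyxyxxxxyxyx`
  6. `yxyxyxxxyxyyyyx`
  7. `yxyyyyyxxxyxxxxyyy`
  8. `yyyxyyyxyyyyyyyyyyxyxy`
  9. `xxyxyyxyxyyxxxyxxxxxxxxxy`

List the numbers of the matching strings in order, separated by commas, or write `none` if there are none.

1, 2, 3, 5, 7, 8

1 → match
2 → match
3 → match
4 → no match
5 → match
6 → no match
7 → match
8 → match
9 → no match — must start with `y`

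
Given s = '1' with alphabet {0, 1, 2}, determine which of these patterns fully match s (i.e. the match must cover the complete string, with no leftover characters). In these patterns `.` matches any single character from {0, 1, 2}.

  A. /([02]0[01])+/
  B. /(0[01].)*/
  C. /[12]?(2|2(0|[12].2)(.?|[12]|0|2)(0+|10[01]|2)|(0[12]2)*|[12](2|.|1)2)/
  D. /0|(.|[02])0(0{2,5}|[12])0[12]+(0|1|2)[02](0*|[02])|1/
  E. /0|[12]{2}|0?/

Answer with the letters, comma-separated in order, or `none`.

C, D

A → no match
B → no match
C → match
D → match
E → no match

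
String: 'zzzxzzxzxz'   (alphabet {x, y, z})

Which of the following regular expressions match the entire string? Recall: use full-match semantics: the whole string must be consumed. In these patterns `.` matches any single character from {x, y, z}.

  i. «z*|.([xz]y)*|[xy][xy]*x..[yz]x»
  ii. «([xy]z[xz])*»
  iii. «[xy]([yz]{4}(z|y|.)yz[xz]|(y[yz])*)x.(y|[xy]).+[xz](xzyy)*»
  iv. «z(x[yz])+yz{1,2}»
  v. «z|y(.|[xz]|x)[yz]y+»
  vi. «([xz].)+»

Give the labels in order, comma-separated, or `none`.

vi

i → no match
ii → no match
iii → no match
iv → no match — must start with 'zx'
v → no match
vi → match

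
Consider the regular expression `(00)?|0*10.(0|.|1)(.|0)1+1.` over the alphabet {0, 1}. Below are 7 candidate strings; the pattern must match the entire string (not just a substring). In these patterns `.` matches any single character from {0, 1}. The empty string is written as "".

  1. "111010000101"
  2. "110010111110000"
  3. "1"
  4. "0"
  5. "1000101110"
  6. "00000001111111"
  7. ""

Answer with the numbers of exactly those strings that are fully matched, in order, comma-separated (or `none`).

7

1 → no match
2 → no match
3 → no match
4 → no match
5 → no match
6 → no match
7 → match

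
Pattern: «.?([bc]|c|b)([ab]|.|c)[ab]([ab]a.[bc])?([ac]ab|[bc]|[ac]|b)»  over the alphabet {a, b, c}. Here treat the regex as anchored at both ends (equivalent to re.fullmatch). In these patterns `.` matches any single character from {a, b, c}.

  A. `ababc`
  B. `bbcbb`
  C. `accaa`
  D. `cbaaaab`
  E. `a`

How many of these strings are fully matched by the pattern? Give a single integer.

A. `ababc` → match
B. `bbcbb` → match
C. `accaa` → match
D. `cbaaaab` → match
E. `a` → no match
Total matched: 4

4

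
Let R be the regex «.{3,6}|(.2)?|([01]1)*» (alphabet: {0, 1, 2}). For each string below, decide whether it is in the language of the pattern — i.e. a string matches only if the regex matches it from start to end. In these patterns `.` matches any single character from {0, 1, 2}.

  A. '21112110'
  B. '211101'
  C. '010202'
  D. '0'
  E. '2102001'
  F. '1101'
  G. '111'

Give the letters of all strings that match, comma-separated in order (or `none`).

A → no match
B → match
C → match
D → no match
E → no match
F → match
G → match

B, C, F, G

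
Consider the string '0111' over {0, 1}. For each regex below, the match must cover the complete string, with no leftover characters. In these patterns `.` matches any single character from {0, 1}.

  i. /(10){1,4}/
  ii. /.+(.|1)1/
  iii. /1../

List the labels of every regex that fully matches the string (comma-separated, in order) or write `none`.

i → no match — must start with '10'
ii → match
iii → no match — must start with '1'

ii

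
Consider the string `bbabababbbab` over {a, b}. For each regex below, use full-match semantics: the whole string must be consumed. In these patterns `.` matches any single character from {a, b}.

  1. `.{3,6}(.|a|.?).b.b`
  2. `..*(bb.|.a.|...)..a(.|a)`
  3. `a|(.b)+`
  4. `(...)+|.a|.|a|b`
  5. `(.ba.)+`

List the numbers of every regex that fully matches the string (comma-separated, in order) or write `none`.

2, 3, 4, 5

1 → no match
2 → match
3 → match
4 → match
5 → match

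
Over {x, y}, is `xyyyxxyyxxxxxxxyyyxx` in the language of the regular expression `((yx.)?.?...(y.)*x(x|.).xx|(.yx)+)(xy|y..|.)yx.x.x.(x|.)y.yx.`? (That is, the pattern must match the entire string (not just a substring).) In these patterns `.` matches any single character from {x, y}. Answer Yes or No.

No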